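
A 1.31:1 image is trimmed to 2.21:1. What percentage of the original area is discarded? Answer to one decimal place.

2.21:1 is wider than 1.31:1, so the crop keeps the full width and trims the height.
Area ratio = (1.310)/(2.210) = 59.28%; the remaining 40.72% is cropped out.

40.7%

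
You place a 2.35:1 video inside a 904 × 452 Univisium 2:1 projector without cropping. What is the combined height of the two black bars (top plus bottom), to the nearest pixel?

67 px

2.35:1 (2.350) > Univisium 2:1 (2.000), so the video fills the width.
That makes the image 384.68 px tall (904 / 2.350).
452 − 384.68 = 67.32 px of bars.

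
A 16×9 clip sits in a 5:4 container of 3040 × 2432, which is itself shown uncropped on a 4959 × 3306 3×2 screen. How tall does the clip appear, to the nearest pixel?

First fit — 16×9 into 3040×2432 spans the width: 3040.00 × 1710.00.
5:4 in 4959×3306: fills the height, so the intermediate becomes 4132.50 × 3306.00 — a scale of ×1.3594.
The clip scales with it: height 1710.00 × 1.3594 ≈ 2324.53.

2325 px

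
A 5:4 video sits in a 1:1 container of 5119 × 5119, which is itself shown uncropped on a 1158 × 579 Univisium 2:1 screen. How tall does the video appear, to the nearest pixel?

463 px

Inside the 5119×5119 canvas the video is width-limited at 5119.00 × 4095.20.
1:1 in 1158×579: fills the height, so the intermediate becomes 579.00 × 579.00 — a scale of ×0.1131.
The video scales with it: height 4095.20 × 0.1131 ≈ 463.20.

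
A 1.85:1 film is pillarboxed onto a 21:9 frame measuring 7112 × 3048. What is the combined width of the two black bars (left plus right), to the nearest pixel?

1.85:1 is narrower than 21:9, so it spans the full height.
The film is 3048 × 1.850 ≈ 5638.80 px wide.
Leftover width: 7112 − 5638.80 = 1473.20 px.

1473 px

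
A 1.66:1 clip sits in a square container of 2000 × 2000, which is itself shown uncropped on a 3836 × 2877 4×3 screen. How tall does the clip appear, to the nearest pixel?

1733 px

Inside the 2000×2000 canvas the clip is width-limited at 2000.00 × 1204.82.
The square canvas is height-limited in 3836×2877, giving 2877.00 × 2877.00; scale factor 1.4385.
So the clip's height is 1204.82 × 1.4385 ≈ 1733.13.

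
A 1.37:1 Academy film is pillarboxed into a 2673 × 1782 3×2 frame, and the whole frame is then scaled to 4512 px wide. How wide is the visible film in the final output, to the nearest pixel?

In the 2673×1782 frame the film fills the height: width = 1782 × 1.370 ≈ 2441.34 px.
The frame scales by 4512/2673 = 1.6880; 2441.34 × 1.6880 ≈ 4120.96 px.

4121 px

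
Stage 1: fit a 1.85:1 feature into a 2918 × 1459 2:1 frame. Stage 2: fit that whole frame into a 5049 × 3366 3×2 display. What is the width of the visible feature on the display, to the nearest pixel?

4670 px

First fit — 1.85:1 into 2918×1459 spans the height: 2699.15 × 1459.00.
Second fit — the 2:1 canvas into 5049×3366 spans the width: 5049.00 × 2524.50 (×1.7303 from 2918×1459).
The feature scales with it: width 2699.15 × 1.7303 ≈ 4670.32.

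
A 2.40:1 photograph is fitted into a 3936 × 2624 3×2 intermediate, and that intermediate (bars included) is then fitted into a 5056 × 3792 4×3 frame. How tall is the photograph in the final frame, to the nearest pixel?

First fit — 2.40:1 into 3936×2624 spans the width: 3936.00 × 1640.00.
The 3×2 canvas is width-limited in 5056×3792, giving 5056.00 × 3370.67; scale factor 1.2846.
Applying the same ×1.2846: 1640.00 → 2106.67.

2107 px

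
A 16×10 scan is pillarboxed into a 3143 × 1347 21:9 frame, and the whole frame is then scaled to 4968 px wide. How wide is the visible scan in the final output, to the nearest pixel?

At 3143×1347 the scan is height-limited, so width = 1347 × 16/10 ≈ 2155.20 px.
The frame scales by 4968/3143 = 1.5807; 2155.20 × 1.5807 ≈ 3406.63 px.

3407 px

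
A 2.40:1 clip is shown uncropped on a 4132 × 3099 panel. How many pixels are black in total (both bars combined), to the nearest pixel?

2.40:1 is wider than 4×3, so it spans the full width.
The clip is 4132 / 2.400 ≈ 1721.6667 px tall.
Leftover height: 3099 − 1721.6667 = 1377.3333 px.
That's 1377.3333 × 4132 ≈ 5691141 black pixels.

5691141 pixels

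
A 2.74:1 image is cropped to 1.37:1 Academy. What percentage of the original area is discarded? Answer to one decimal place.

50.0%

The height stays; only width is cut (since 1.37:1 Academy is narrower than 2.74:1).
(1.370)/(2.740) ≈ 0.500 of the area survives, leaving 50.00% discarded.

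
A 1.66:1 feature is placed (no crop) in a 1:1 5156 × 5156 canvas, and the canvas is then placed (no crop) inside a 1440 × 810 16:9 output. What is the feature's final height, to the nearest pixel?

First fit — 1.66:1 into 5156×5156 spans the width: 5156.00 × 3106.02.
Second fit — the 1:1 canvas into 1440×810 spans the height: 810.00 × 810.00 (×0.1571 from 5156×5156).
The feature scales with it: height 3106.02 × 0.1571 ≈ 487.95.

488 px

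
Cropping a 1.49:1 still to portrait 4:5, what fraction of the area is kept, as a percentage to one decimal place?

Going from 1.49:1 to portrait 4:5 means cutting width while keeping height.
Fraction kept = (0.800)/(1.490) ≈ 53.69%.

53.7%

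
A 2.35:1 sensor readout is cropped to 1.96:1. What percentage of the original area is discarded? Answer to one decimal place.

16.6%

1.96:1 is narrower than 2.35:1, so the crop keeps the full height and trims the width.
(1.960)/(2.350) ≈ 0.834 of the area survives, leaving 16.60% discarded.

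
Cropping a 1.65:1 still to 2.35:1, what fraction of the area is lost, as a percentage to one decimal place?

29.8%

2.35:1 is wider than 1.65:1, so the crop keeps the full width and trims the height.
(1.650)/(2.350) ≈ 0.702 of the area survives, leaving 29.79% discarded.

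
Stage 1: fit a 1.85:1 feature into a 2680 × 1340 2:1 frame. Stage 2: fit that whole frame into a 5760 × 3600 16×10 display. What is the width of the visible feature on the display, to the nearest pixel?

First fit — 1.85:1 into 2680×1340 spans the height: 2479.00 × 1340.00.
2:1 in 5760×3600: fills the width, so the intermediate becomes 5760.00 × 2880.00 — a scale of ×2.1493.
So the feature's width is 2479.00 × 2.1493 ≈ 5328.00.

5328 px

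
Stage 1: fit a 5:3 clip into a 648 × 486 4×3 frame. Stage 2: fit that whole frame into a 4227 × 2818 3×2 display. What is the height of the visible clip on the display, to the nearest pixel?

2254 px

First fit — 5:3 into 648×486 spans the width: 648.00 × 388.80.
The 4×3 canvas is height-limited in 4227×2818, giving 3757.33 × 2818.00; scale factor 5.7984.
Applying the same ×5.7984: 388.80 → 2254.40.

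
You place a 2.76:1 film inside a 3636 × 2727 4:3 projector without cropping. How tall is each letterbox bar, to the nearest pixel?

705 px

Since 2.760 > 1.333, the film is width-limited.
Content height = 3636 / 2.760 ≈ 1317.39 px.
Leftover height: 2727 − 1317.39 = 1409.61 px → 704.80 each side.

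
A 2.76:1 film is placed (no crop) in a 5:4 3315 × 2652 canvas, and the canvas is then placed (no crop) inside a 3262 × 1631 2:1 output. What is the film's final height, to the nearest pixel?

First fit — 2.76:1 into 3315×2652 spans the width: 3315.00 × 1201.09.
Second fit — the 5:4 canvas into 3262×1631 spans the height: 2038.75 × 1631.00 (×0.6150 from 3315×2652).
The film scales with it: height 1201.09 × 0.6150 ≈ 738.68.

739 px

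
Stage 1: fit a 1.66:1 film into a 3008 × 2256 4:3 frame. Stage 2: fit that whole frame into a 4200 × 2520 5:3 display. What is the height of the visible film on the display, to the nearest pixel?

First fit — 1.66:1 into 3008×2256 spans the width: 3008.00 × 1812.05.
Second fit — the 4:3 canvas into 4200×2520 spans the height: 3360.00 × 2520.00 (×1.1170 from 3008×2256).
Applying the same ×1.1170: 1812.05 → 2024.10.

2024 px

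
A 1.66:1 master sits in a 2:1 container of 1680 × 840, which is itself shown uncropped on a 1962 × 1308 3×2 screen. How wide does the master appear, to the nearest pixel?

1628 px

First fit — 1.66:1 into 1680×840 spans the height: 1394.40 × 840.00.
The 2:1 canvas is width-limited in 1962×1308, giving 1962.00 × 981.00; scale factor 1.1679.
The master scales with it: width 1394.40 × 1.1679 ≈ 1628.46.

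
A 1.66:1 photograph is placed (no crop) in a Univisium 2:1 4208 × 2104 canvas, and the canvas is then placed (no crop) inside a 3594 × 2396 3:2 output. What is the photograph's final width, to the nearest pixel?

Inside the 4208×2104 canvas the photograph is height-limited at 3492.64 × 2104.00.
Second fit — the Univisium 2:1 canvas into 3594×2396 spans the width: 3594.00 × 1797.00 (×0.8541 from 4208×2104).
Applying the same ×0.8541: 3492.64 → 2983.02.

2983 px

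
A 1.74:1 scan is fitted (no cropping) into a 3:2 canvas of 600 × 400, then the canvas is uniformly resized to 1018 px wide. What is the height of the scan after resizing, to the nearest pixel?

Fitted into 600×400, the scan spans the width; its height is 600 / 1.740 ≈ 344.83 px.
Scaling 600 → 1018 is ×1.6967, so the height becomes 344.83 × 1.6967 ≈ 585.06 px.

585 px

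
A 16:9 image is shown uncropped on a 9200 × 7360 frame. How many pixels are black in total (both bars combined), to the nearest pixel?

16:9 (1.778) > 5:4 (1.250), so the image fills the width.
The image is 9200 × 9/16 ≈ 5175.0000 px tall.
Leftover height: 7360 − 5175.0000 = 2185.0000 px.
Bar area = 2185.0000 × 9200 ≈ 20102000 px.

20102000 pixels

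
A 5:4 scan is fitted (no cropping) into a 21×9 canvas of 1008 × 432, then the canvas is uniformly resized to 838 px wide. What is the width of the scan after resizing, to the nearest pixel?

At 1008×432 the scan is height-limited, so width = 432 × 5/4 ≈ 540.00 px.
Scaling 1008 → 838 is ×0.8313, so the width becomes 540.00 × 0.8313 ≈ 448.93 px.

449 px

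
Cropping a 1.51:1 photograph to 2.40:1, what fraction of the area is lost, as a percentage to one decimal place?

Going from 1.51:1 to 2.40:1 means cutting height while keeping width.
(1.510)/(2.400) ≈ 0.629 of the area survives, leaving 37.08% discarded.

37.1%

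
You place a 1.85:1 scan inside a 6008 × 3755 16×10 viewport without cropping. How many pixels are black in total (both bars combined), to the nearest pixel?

3048654 pixels

1.85:1 (1.850) > 16×10 (1.600), so the scan fills the width.
That makes the image 3247.5676 px tall (6008 / 1.850).
3755 − 3247.5676 = 507.4324 px of bars.
Across the 6008-px span: 507.4324 × 6008 ≈ 3048654 px.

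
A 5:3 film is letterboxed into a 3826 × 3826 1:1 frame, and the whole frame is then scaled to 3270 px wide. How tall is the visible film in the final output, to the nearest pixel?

At 3826×3826 the film is width-limited, so height = 3826 × 3/5 ≈ 2295.60 px.
Resizing to 3270 px wide multiplies everything by 0.8547: 2295.60 → 1962.00 px.

1962 px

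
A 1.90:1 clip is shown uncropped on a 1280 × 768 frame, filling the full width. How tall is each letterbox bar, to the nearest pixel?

47 px

The clip is 1280 / 1.900 ≈ 673.68 px tall.
768 − 673.68 = 94.32 px of bars (47.16 each).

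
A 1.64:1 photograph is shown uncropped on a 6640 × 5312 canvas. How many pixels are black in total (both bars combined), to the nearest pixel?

8387778 pixels

1.64:1 (1.640) > 5:4 (1.250), so the photograph fills the width.
That makes the image 4048.7805 px tall (6640 / 1.640).
Black = 5312 − 4048.7805 = 1263.2195 px.
Across the 6640-px span: 1263.2195 × 6640 ≈ 8387778 px.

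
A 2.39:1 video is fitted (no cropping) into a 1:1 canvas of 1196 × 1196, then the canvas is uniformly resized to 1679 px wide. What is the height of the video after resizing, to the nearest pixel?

703 px

In the 1196×1196 frame the video fills the width: height = 1196 / 2.390 ≈ 500.42 px.
Resizing to 1679 px wide multiplies everything by 1.4038: 500.42 → 702.51 px.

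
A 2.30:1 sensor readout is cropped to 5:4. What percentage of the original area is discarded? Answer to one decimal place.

Going from 2.30:1 to 5:4 means cutting width while keeping height.
Fraction kept = (1.250)/(2.300) ≈ 54.35%, so 45.65% is lost.

45.7%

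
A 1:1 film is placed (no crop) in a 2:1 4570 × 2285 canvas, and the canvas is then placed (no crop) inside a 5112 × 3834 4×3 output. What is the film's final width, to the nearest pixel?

Inside the 4570×2285 canvas the film is height-limited at 2285.00 × 2285.00.
The 2:1 canvas is width-limited in 5112×3834, giving 5112.00 × 2556.00; scale factor 1.1186.
Applying the same ×1.1186: 2285.00 → 2556.00.

2556 px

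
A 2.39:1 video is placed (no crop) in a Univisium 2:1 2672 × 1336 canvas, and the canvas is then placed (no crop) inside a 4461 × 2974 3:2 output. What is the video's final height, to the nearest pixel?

1867 px

First fit — 2.39:1 into 2672×1336 spans the width: 2672.00 × 1117.99.
The Univisium 2:1 canvas is width-limited in 4461×2974, giving 4461.00 × 2230.50; scale factor 1.6695.
Applying the same ×1.6695: 1117.99 → 1866.53.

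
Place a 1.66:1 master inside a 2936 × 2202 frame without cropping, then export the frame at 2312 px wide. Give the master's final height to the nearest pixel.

Fitted into 2936×2202, the master spans the width; its height is 2936 / 1.660 ≈ 1768.67 px.
Resizing to 2312 px wide multiplies everything by 0.7875: 1768.67 → 1392.77 px.

1393 px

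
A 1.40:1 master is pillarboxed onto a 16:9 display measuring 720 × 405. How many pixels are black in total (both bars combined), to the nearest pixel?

Since 1.400 < 1.778, the master is height-limited.
Content width = 405 × 1.400 ≈ 567.0000 px.
Leftover width: 720 − 567.0000 = 153.0000 px.
Across the 405-px span: 153.0000 × 405 ≈ 61965 px.

61965 pixels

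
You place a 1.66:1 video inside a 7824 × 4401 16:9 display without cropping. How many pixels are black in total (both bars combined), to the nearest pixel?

2281214 pixels

Since 1.660 < 1.778, the video is height-limited.
The video is 4401 × 1.660 ≈ 7305.6600 px wide.
Black = 7824 − 7305.6600 = 518.3400 px.
Bar area = 518.3400 × 4401 ≈ 2281214 px.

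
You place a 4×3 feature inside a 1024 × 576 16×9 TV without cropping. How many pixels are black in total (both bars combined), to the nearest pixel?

4×3 is narrower than 16×9, so it spans the full height.
Content width = 576 × 4/3 ≈ 768.0000 px.
Leftover width: 1024 − 768.0000 = 256.0000 px.
Bar area = 256.0000 × 576 ≈ 147456 px.

147456 pixels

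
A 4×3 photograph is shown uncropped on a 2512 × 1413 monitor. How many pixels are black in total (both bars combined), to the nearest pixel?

4×3 is narrower than 16:9, so it spans the full height.
The photograph is 1413 × 4/3 ≈ 1884.0000 px wide.
Black = 2512 − 1884.0000 = 628.0000 px.
That's 628.0000 × 1413 ≈ 887364 black pixels.

887364 pixels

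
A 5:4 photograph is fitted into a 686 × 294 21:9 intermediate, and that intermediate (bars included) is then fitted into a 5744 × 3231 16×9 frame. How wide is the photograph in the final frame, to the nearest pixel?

5:4 in 686×294: fills the height, so the photograph is 367.50 × 294.00.
Second fit — the 21:9 canvas into 5744×3231 spans the width: 5744.00 × 2461.71 (×8.3732 from 686×294).
Applying the same ×8.3732: 367.50 → 3077.14.

3077 px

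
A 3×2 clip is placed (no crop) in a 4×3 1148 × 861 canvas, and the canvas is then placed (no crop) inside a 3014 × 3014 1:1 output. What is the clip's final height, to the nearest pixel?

First fit — 3×2 into 1148×861 spans the width: 1148.00 × 765.33.
Second fit — the 4×3 canvas into 3014×3014 spans the width: 3014.00 × 2260.50 (×2.6254 from 1148×861).
Applying the same ×2.6254: 765.33 → 2009.33.

2009 px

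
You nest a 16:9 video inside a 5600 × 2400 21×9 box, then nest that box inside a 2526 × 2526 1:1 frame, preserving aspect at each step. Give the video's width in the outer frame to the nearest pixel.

First fit — 16:9 into 5600×2400 spans the height: 4266.67 × 2400.00.
Second fit — the 21×9 canvas into 2526×2526 spans the width: 2526.00 × 1082.57 (×0.4511 from 5600×2400).
So the video's width is 4266.67 × 0.4511 ≈ 1924.57.

1925 px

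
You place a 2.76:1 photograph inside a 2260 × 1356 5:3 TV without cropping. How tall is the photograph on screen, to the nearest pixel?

2.76:1 (2.760) > 5:3 (1.667), so the photograph fills the width.
The photograph is 2260 / 2.760 ≈ 818.84 px tall.

819 px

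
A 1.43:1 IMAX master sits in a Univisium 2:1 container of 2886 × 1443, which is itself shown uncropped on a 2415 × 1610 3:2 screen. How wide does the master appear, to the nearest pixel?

1727 px

Inside the 2886×1443 canvas the master is height-limited at 2063.49 × 1443.00.
Second fit — the Univisium 2:1 canvas into 2415×1610 spans the width: 2415.00 × 1207.50 (×0.8368 from 2886×1443).
Applying the same ×0.8368: 2063.49 → 1726.72.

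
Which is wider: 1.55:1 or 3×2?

1.55:1

1.55 and 3×2 = 1.5; 1.55 > 1.5.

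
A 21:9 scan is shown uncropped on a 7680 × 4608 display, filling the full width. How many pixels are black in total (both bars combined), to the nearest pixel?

That makes the image 3291.4286 px tall (7680 × 9/21).
Leftover height: 4608 − 3291.4286 = 1316.5714 px.
Across the 7680-px span: 1316.5714 × 7680 ≈ 10111269 px.

10111269 pixels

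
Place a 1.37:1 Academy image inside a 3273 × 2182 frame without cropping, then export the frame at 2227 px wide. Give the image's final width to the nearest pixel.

At 3273×2182 the image is height-limited, so width = 2182 × 1.370 ≈ 2989.34 px.
The frame scales by 2227/3273 = 0.6804; 2989.34 × 0.6804 ≈ 2033.99 px.

2034 px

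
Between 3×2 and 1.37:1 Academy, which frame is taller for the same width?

3×2 = 1.5 and 1.37; 1.5 > 1.37. The smaller width-to-height ratio is the taller frame.

1.37:1 Academy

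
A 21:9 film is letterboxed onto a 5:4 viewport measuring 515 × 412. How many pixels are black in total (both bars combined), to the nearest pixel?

21:9 (2.333) > 5:4 (1.250), so the film fills the width.
That makes the image 220.7143 px tall (515 × 9/21).
412 − 220.7143 = 191.2857 px of bars.
That's 191.2857 × 515 ≈ 98512 black pixels.

98512 pixels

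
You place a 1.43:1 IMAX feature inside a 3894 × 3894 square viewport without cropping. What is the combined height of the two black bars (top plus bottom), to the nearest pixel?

1171 px

1.43:1 IMAX (1.430) > square (1.000), so the feature fills the width.
That makes the image 2723.08 px tall (3894 / 1.430).
3894 − 2723.08 = 1170.92 px of bars.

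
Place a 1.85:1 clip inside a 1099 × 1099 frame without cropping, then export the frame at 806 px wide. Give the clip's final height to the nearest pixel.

In the 1099×1099 frame the clip fills the width: height = 1099 / 1.850 ≈ 594.05 px.
Resizing to 806 px wide multiplies everything by 0.7334: 594.05 → 435.68 px.

436 px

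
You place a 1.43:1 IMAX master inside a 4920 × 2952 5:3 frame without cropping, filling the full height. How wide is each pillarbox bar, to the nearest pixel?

Content width = 2952 × 1.430 ≈ 4221.36 px.
Black = 4920 − 4221.36 = 698.64 px, or 349.32 per bar.

349 px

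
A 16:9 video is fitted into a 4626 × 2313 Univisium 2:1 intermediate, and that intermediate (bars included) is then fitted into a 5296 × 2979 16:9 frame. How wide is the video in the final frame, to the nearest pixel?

4708 px

First fit — 16:9 into 4626×2313 spans the height: 4112.00 × 2313.00.
Second fit — the Univisium 2:1 canvas into 5296×2979 spans the width: 5296.00 × 2648.00 (×1.1448 from 4626×2313).
The video scales with it: width 4112.00 × 1.1448 ≈ 4707.56.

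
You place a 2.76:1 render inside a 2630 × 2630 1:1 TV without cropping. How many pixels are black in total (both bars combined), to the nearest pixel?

2.76:1 is wider than 1:1, so it spans the full width.
That makes the image 952.8986 px tall (2630 / 2.760).
2630 − 952.8986 = 1677.1014 px of bars.
That's 1677.1014 × 2630 ≈ 4410777 black pixels.

4410777 pixels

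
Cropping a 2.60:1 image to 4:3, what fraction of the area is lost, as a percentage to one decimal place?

Going from 2.60:1 to 4:3 means cutting width while keeping height.
Area ratio = (1.333)/(2.600) = 51.28%; the remaining 48.72% is cropped out.

48.7%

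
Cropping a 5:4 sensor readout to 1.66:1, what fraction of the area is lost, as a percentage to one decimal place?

1.66:1 is wider than 5:4, so the crop keeps the full width and trims the height.
Area ratio = (1.250)/(1.660) = 75.30%; the remaining 24.70% is cropped out.

24.7%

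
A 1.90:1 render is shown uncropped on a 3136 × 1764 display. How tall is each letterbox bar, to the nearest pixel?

1.90:1 is wider than 16×9, so it spans the full width.
The render is 3136 / 1.900 ≈ 1650.53 px tall.
Leftover height: 1764 − 1650.53 = 113.47 px → 56.74 each side.

57 px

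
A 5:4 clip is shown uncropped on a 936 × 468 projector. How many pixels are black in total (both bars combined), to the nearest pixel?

5:4 (1.250) < 2:1 (2.000), so the clip fills the height.
That makes the image 585.0000 px wide (468 × 5/4).
Black = 936 − 585.0000 = 351.0000 px.
That's 351.0000 × 468 ≈ 164268 black pixels.

164268 pixels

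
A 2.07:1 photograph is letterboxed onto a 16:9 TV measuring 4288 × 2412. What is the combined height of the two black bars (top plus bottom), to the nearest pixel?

2.07:1 is wider than 16:9, so it spans the full width.
The photograph is 4288 / 2.070 ≈ 2071.50 px tall.
2412 − 2071.50 = 340.50 px of bars.

341 px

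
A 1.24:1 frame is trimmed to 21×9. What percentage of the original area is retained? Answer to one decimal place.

53.1%

The width stays; only height is cut (since 21×9 is wider than 1.24:1).
Area ratio = (1.240)/(2.333) = 53.14% retained.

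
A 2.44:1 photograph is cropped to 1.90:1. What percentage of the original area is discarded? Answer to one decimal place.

22.1%

The height stays; only width is cut (since 1.90:1 is narrower than 2.44:1).
Fraction kept = (1.900)/(2.440) ≈ 77.87%, so 22.13% is lost.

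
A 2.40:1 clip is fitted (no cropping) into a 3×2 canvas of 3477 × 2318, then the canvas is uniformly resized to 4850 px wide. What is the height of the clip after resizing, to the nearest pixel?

2021 px

At 3477×2318 the clip is width-limited, so height = 3477 / 2.400 ≈ 1448.75 px.
The frame scales by 4850/3477 = 1.3949; 1448.75 × 1.3949 ≈ 2020.83 px.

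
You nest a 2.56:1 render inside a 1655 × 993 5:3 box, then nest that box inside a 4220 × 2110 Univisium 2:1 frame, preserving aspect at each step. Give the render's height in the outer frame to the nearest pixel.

Inside the 1655×993 canvas the render is width-limited at 1655.00 × 646.48.
The 5:3 canvas is height-limited in 4220×2110, giving 3516.67 × 2110.00; scale factor 2.1249.
The render scales with it: height 646.48 × 2.1249 ≈ 1373.70.

1374 px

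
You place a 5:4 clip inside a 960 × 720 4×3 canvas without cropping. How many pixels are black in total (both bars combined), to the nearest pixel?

43200 pixels

5:4 (1.250) < 4×3 (1.333), so the clip fills the height.
Content width = 720 × 5/4 ≈ 900.0000 px.
Leftover width: 960 − 900.0000 = 60.0000 px.
Across the 720-px span: 60.0000 × 720 ≈ 43200 px.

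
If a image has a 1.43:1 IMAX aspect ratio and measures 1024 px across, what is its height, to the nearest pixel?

716 px

1024 / 1.430 = 716.08.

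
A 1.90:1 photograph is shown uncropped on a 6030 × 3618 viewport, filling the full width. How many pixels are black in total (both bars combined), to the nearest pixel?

That makes the image 3173.6842 px tall (6030 / 1.900).
Leftover height: 3618 − 3173.6842 = 444.3158 px.
Bar area = 444.3158 × 6030 ≈ 2679224 px.

2679224 pixels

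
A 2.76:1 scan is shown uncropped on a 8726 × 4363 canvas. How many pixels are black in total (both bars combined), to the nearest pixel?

10483467 pixels

2.76:1 is wider than Univisium 2:1, so it spans the full width.
Content height = 8726 / 2.760 ≈ 3161.5942 px.
Black = 4363 − 3161.5942 = 1201.4058 px.
Across the 8726-px span: 1201.4058 × 8726 ≈ 10483467 px.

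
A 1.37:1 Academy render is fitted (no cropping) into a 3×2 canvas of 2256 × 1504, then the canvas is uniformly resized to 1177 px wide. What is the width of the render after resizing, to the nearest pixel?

1075 px

At 2256×1504 the render is height-limited, so width = 1504 × 1.370 ≈ 2060.48 px.
Resizing to 1177 px wide multiplies everything by 0.5217: 2060.48 → 1074.99 px.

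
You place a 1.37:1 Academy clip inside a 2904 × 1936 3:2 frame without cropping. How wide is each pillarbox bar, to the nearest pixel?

126 px

Since 1.370 < 1.500, the clip is height-limited.
The clip is 1936 × 1.370 ≈ 2652.32 px wide.
2904 − 2652.32 = 251.68 px of bars (125.84 each).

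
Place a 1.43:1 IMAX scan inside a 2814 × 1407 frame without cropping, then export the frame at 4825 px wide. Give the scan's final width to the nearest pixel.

3450 px

Fitted into 2814×1407, the scan spans the height; its width is 1407 × 1.430 ≈ 2012.01 px.
Resizing to 4825 px wide multiplies everything by 1.7146: 2012.01 → 3449.88 px.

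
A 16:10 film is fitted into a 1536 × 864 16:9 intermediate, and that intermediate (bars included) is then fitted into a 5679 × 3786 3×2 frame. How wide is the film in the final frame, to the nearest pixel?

Inside the 1536×864 canvas the film is height-limited at 1382.40 × 864.00.
The 16:9 canvas is width-limited in 5679×3786, giving 5679.00 × 3194.44; scale factor 3.6973.
Applying the same ×3.6973: 1382.40 → 5111.10.

5111 px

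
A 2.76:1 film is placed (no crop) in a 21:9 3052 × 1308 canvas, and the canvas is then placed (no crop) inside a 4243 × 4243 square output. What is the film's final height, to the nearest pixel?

1537 px

Inside the 3052×1308 canvas the film is width-limited at 3052.00 × 1105.80.
Second fit — the 21:9 canvas into 4243×4243 spans the width: 4243.00 × 1818.43 (×1.3902 from 3052×1308).
Applying the same ×1.3902: 1105.80 → 1537.32.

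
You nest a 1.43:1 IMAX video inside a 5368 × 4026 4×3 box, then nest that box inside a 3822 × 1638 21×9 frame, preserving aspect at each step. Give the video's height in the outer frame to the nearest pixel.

1527 px

First fit — 1.43:1 IMAX into 5368×4026 spans the width: 5368.00 × 3753.85.
Second fit — the 4×3 canvas into 3822×1638 spans the height: 2184.00 × 1638.00 (×0.4069 from 5368×4026).
So the video's height is 3753.85 × 0.4069 ≈ 1527.27.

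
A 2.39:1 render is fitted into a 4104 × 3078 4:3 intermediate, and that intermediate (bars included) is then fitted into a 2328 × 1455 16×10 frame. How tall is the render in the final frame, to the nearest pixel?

Inside the 4104×3078 canvas the render is width-limited at 4104.00 × 1717.15.
4:3 in 2328×1455: fills the height, so the intermediate becomes 1940.00 × 1455.00 — a scale of ×0.4727.
The render scales with it: height 1717.15 × 0.4727 ≈ 811.72.

812 px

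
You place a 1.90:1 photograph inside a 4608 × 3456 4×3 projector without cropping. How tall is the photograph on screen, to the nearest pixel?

2425 px

1.90:1 (1.900) > 4×3 (1.333), so the photograph fills the width.
The photograph is 4608 / 1.900 ≈ 2425.26 px tall.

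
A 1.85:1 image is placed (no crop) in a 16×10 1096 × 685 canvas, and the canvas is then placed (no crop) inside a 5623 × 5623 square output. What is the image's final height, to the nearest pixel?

3039 px

Inside the 1096×685 canvas the image is width-limited at 1096.00 × 592.43.
16×10 in 5623×5623: fills the width, so the intermediate becomes 5623.00 × 3514.38 — a scale of ×5.1305.
The image scales with it: height 592.43 × 5.1305 ≈ 3039.46.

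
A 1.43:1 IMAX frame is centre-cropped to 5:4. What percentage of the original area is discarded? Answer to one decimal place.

12.6%

The height stays; only width is cut (since 5:4 is narrower than 1.43:1 IMAX).
Fraction kept = (1.250)/(1.430) ≈ 87.41%, so 12.59% is lost.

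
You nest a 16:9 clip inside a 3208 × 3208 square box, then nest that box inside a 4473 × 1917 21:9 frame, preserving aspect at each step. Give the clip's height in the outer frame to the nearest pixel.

First fit — 16:9 into 3208×3208 spans the width: 3208.00 × 1804.50.
Second fit — the square canvas into 4473×1917 spans the height: 1917.00 × 1917.00 (×0.5976 from 3208×3208).
So the clip's height is 1804.50 × 0.5976 ≈ 1078.31.

1078 px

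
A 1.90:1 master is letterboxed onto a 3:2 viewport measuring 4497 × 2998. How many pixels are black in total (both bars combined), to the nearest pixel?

1.90:1 (1.900) > 3:2 (1.500), so the master fills the width.
That makes the image 2366.8421 px tall (4497 / 1.900).
Leftover height: 2998 − 2366.8421 = 631.1579 px.
Bar area = 631.1579 × 4497 ≈ 2838317 px.

2838317 pixels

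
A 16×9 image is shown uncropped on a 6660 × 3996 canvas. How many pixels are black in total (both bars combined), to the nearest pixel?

16×9 is wider than 5:3, so it spans the full width.
That makes the image 3746.2500 px tall (6660 × 9/16).
3996 − 3746.2500 = 249.7500 px of bars.
Across the 6660-px span: 249.7500 × 6660 ≈ 1663335 px.

1663335 pixels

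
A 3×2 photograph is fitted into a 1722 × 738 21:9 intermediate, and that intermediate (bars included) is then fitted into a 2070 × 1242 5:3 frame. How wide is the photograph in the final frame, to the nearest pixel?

1331 px

First fit — 3×2 into 1722×738 spans the height: 1107.00 × 738.00.
Second fit — the 21:9 canvas into 2070×1242 spans the width: 2070.00 × 887.14 (×1.2021 from 1722×738).
Applying the same ×1.2021: 1107.00 → 1330.71.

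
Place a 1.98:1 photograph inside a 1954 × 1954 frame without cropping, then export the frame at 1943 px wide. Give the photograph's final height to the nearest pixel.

At 1954×1954 the photograph is width-limited, so height = 1954 / 1.980 ≈ 986.87 px.
Resizing to 1943 px wide multiplies everything by 0.9944: 986.87 → 981.31 px.

981 px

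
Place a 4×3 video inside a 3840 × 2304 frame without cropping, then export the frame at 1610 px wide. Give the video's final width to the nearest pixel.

Fitted into 3840×2304, the video spans the height; its width is 2304 × 4/3 ≈ 3072.00 px.
Scaling 3840 → 1610 is ×0.4193, so the width becomes 3072.00 × 0.4193 ≈ 1288.00 px.

1288 px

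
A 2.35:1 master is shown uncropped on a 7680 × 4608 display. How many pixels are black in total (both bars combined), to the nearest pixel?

2.35:1 (2.350) > 5:3 (1.667), so the master fills the width.
Content height = 7680 / 2.350 ≈ 3268.0851 px.
Black = 4608 − 3268.0851 = 1339.9149 px.
Bar area = 1339.9149 × 7680 ≈ 10290546 px.

10290546 pixels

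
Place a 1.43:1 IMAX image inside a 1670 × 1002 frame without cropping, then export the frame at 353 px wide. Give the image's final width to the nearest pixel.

In the 1670×1002 frame the image fills the height: width = 1002 × 1.430 ≈ 1432.86 px.
Resizing to 353 px wide multiplies everything by 0.2114: 1432.86 → 302.87 px.

303 px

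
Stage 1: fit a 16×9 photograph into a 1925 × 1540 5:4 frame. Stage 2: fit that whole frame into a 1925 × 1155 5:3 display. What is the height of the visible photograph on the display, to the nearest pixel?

First fit — 16×9 into 1925×1540 spans the width: 1925.00 × 1082.81.
Second fit — the 5:4 canvas into 1925×1155 spans the height: 1443.75 × 1155.00 (×0.7500 from 1925×1540).
So the photograph's height is 1082.81 × 0.7500 ≈ 812.11.

812 px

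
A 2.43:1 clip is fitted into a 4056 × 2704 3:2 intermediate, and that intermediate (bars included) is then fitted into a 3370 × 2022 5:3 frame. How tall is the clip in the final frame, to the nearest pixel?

1248 px

Inside the 4056×2704 canvas the clip is width-limited at 4056.00 × 1669.14.
The 3:2 canvas is height-limited in 3370×2022, giving 3033.00 × 2022.00; scale factor 0.7478.
So the clip's height is 1669.14 × 0.7478 ≈ 1248.15.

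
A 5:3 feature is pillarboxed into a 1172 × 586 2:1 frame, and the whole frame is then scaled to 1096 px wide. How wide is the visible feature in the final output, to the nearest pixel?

In the 1172×586 frame the feature fills the height: width = 586 × 5/3 ≈ 976.67 px.
Resizing to 1096 px wide multiplies everything by 0.9352: 976.67 → 913.33 px.

913 px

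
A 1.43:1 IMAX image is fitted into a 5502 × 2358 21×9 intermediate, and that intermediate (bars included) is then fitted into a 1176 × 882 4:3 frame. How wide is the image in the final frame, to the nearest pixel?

721 px

First fit — 1.43:1 IMAX into 5502×2358 spans the height: 3371.94 × 2358.00.
The 21×9 canvas is width-limited in 1176×882, giving 1176.00 × 504.00; scale factor 0.2137.
Applying the same ×0.2137: 3371.94 → 720.72.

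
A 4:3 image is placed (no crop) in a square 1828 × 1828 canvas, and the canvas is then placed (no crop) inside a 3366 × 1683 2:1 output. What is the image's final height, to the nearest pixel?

Inside the 1828×1828 canvas the image is width-limited at 1828.00 × 1371.00.
The square canvas is height-limited in 3366×1683, giving 1683.00 × 1683.00; scale factor 0.9207.
Applying the same ×0.9207: 1371.00 → 1262.25.

1262 px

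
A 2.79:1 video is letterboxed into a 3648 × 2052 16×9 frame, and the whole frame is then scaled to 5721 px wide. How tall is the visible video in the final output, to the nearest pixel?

At 3648×2052 the video is width-limited, so height = 3648 / 2.790 ≈ 1307.53 px.
The frame scales by 5721/3648 = 1.5683; 1307.53 × 1.5683 ≈ 2050.54 px.

2051 px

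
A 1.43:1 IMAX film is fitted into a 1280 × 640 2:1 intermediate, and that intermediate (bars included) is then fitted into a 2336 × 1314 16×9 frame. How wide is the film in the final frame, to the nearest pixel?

1.43:1 IMAX in 1280×640: fills the height, so the film is 915.20 × 640.00.
The 2:1 canvas is width-limited in 2336×1314, giving 2336.00 × 1168.00; scale factor 1.8250.
The film scales with it: width 915.20 × 1.8250 ≈ 1670.24.

1670 px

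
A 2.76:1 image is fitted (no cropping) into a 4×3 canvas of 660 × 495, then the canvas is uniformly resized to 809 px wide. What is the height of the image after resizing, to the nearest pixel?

293 px

In the 660×495 frame the image fills the width: height = 660 / 2.760 ≈ 239.13 px.
The frame scales by 809/660 = 1.2258; 239.13 × 1.2258 ≈ 293.12 px.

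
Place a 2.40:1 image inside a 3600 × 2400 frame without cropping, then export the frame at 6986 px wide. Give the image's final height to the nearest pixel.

2911 px

At 3600×2400 the image is width-limited, so height = 3600 / 2.400 ≈ 1500.00 px.
Resizing to 6986 px wide multiplies everything by 1.9406: 1500.00 → 2910.83 px.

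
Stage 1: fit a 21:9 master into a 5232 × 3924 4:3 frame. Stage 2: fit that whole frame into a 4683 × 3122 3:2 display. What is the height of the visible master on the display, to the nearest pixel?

First fit — 21:9 into 5232×3924 spans the width: 5232.00 × 2242.29.
The 4:3 canvas is height-limited in 4683×3122, giving 4162.67 × 3122.00; scale factor 0.7956.
So the master's height is 2242.29 × 0.7956 ≈ 1784.00.

1784 px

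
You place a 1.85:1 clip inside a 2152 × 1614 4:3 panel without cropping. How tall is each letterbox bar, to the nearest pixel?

225 px

1.85:1 is wider than 4:3, so it spans the full width.
The clip is 2152 / 1.850 ≈ 1163.24 px tall.
1614 − 1163.24 = 450.76 px of bars (225.38 each).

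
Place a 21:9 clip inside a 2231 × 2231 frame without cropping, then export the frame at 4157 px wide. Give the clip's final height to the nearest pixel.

Fitted into 2231×2231, the clip spans the width; its height is 2231 × 9/21 ≈ 956.14 px.
Scaling 2231 → 4157 is ×1.8633, so the height becomes 956.14 × 1.8633 ≈ 1781.57 px.

1782 px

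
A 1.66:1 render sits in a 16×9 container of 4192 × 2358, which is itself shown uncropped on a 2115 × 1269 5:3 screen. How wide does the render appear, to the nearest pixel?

1975 px

First fit — 1.66:1 into 4192×2358 spans the height: 3914.28 × 2358.00.
The 16×9 canvas is width-limited in 2115×1269, giving 2115.00 × 1189.69; scale factor 0.5045.
The render scales with it: width 3914.28 × 0.5045 ≈ 1974.88.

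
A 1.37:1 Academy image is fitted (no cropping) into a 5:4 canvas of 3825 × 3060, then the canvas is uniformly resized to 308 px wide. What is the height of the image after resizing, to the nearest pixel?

In the 3825×3060 frame the image fills the width: height = 3825 / 1.370 ≈ 2791.97 px.
Resizing to 308 px wide multiplies everything by 0.0805: 2791.97 → 224.82 px.

225 px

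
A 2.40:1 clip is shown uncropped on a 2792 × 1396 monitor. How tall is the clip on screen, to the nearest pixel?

2.40:1 (2.400) > 2:1 (2.000), so the clip fills the width.
Content height = 2792 / 2.400 ≈ 1163.33 px.

1163 px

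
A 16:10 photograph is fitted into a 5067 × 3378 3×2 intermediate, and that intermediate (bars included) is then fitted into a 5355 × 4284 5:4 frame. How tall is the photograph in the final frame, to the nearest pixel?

3347 px

16:10 in 5067×3378: fills the width, so the photograph is 5067.00 × 3166.88.
3×2 in 5355×4284: fills the width, so the intermediate becomes 5355.00 × 3570.00 — a scale of ×1.0568.
So the photograph's height is 3166.88 × 1.0568 ≈ 3346.88.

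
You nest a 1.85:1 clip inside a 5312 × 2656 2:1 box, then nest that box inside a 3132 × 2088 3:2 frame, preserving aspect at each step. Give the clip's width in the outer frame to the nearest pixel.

2897 px

Inside the 5312×2656 canvas the clip is height-limited at 4913.60 × 2656.00.
2:1 in 3132×2088: fills the width, so the intermediate becomes 3132.00 × 1566.00 — a scale of ×0.5896.
So the clip's width is 4913.60 × 0.5896 ≈ 2897.10.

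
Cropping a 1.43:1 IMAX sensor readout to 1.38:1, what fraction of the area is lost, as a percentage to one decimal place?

3.5%

Going from 1.43:1 IMAX to 1.38:1 means cutting width while keeping height.
Area ratio = (1.380)/(1.430) = 96.50%; the remaining 3.50% is cropped out.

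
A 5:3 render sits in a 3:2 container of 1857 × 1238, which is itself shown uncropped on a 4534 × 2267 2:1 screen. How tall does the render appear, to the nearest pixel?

Inside the 1857×1238 canvas the render is width-limited at 1857.00 × 1114.20.
The 3:2 canvas is height-limited in 4534×2267, giving 3400.50 × 2267.00; scale factor 1.8312.
The render scales with it: height 1114.20 × 1.8312 ≈ 2040.30.

2040 px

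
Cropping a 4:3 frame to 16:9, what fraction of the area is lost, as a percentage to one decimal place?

Going from 4:3 to 16:9 means cutting height while keeping width.
Area ratio = (1.333)/(1.778) = 75.00%; the remaining 25.00% is cropped out.

25.0%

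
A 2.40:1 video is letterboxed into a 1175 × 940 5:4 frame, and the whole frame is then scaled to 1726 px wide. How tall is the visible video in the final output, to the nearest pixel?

In the 1175×940 frame the video fills the width: height = 1175 / 2.400 ≈ 489.58 px.
Scaling 1175 → 1726 is ×1.4689, so the height becomes 489.58 × 1.4689 ≈ 719.17 px.

719 px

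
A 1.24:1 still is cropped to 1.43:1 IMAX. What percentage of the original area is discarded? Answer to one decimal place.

13.3%

The width stays; only height is cut (since 1.43:1 IMAX is wider than 1.24:1).
(1.240)/(1.430) ≈ 0.867 of the area survives, leaving 13.29% discarded.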